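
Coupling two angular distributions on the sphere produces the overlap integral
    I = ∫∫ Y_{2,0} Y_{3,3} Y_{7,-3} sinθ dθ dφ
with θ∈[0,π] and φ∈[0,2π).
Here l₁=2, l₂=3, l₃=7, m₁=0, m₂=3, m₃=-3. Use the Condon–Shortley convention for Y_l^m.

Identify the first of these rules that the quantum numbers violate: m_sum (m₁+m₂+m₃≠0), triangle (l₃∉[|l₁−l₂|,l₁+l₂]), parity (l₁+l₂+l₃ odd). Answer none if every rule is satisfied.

m₁+m₂+m₃ = 0 + 3 − 3 = 0  ✓
triangle: |2−3|=1 ≤ l₃=7 ≤ 2+3=5  ✗
parity: l₁+l₂+l₃ = 12 is even

triangle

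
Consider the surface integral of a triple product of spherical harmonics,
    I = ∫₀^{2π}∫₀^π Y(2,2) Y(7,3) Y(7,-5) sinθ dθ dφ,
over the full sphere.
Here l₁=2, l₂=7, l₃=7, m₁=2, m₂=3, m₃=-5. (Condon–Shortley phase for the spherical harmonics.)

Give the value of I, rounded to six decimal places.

0.139127

Rules hold: Σm=0, L=16 even, 5≤7≤9.
N = 5·15·15 = 1125
Δ = 2!·2!·12!/17! = 1/185640
Racah Σ t=0..2: t=0:+1/2419200 t=1:−1/518400 t=2:+1/2419200 = -1/907200
⇒ 3j(2 7 7; 0 0 0)² = 56/3315, sgn +1
Racah Σ t=0..0: t=0:+1/29030400 = 1/29030400
⇒ 3j(2 7 7; 2 3 -5)² = 99/7735, sgn +1
4πI² = N·(3j₀)²·(3jₘ)² = 11880/48841
I = +1·√(0.243238/4π) = 0.13912687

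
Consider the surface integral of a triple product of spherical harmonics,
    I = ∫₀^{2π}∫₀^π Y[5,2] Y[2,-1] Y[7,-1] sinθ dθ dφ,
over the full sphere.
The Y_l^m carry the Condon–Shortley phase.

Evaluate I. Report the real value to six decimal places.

Checks pass: Σm=0; 14 even; l₃=7∈[3,7].
(2·5+1)(2·2+1)(2·7+1) = 825
Δ: 0! 10! 4! / 15! → 1/15015
sum: t=0:+1/57600 = 1/57600
3j²(5 2 7; 0 0 0) = Δ·Π!·Σ² = 21/715  (sign -1)
sum: t=0:+1/181440 = 1/181440
3j²(5 2 7; 2 -1 -1) = Δ·Π!·Σ² = 32/3003  (sign +1)
combine: 4πI² = 825·21/715·32/3003 = 480/1859
take √, sign -1: I = -0.14334284

-0.143343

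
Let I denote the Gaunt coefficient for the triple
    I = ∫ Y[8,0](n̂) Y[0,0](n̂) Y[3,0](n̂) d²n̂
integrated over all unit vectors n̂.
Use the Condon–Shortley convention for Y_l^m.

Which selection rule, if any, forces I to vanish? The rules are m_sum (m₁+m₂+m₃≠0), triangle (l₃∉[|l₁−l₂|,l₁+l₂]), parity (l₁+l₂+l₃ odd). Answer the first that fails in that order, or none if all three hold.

m₁+m₂+m₃ = 0 + 0 + 0 = 0  ✓
triangle: |8−0|=8 ≤ l₃=3 ≤ 8+0=8  ✗
parity: l₁+l₂+l₃ = 11 is odd

triangle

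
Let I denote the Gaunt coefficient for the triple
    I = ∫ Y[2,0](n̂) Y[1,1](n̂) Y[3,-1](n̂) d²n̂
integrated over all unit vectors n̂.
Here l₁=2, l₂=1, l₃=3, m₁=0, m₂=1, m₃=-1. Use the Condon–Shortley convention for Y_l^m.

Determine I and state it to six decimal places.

-0.202301

Rules hold: Σm=0, L=6 even, 1≤3≤3.
N = 5·3·7 = 105
Δ = 0!·4!·2!/7! = 1/105
Racah Σ t=0..0: t=0:+1/4 = 1/4
⇒ 3j(2 1 3; 0 0 0)² = 3/35, sgn -1
Racah Σ t=0..0: t=0:+1/8 = 1/8
⇒ 3j(2 1 3; 0 1 -1)² = 2/35, sgn +1
4πI² = N·(3j₀)²·(3jₘ)² = 18/35
I = -1·√(0.514286/4π) = -0.20230066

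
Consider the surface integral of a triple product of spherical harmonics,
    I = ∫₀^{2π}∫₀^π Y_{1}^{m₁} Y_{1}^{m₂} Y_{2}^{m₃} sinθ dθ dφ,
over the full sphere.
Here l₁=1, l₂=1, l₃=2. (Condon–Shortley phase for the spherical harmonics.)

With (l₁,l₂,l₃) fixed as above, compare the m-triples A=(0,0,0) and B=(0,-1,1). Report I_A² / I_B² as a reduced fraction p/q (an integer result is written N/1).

4/3

l's match ⇒ only the (l;m) 3-j factors differ between A and B.
A: triangle coeff Δ(1,1,2) = 1/30; Σ_t [0,0]: t=0:+1/1 = 1/1; (3j)²=2/15 [(1 1 2; 0 0 0)], sign=+1
B: triangle coeff Δ(1,1,2) = 1/30; Σ_t [0,0]: t=0:+1/2 = 1/2; (3j)²=1/10 [(1 1 2; 0 -1 1)], sign=-1
I_A²/I_B² = (2/15)/(1/10) = 4/3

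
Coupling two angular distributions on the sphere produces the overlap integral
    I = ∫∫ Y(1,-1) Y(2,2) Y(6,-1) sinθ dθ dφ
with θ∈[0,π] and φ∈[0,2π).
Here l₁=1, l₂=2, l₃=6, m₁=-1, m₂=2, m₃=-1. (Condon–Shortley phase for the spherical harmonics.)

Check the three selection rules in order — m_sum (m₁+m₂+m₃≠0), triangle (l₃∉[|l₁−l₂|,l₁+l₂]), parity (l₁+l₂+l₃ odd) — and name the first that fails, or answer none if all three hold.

azimuthal sum: -1 + 2 − 1 = 0  ✓
1 ≤ 6 ≤ 3 (triangle on l)  ✗
L = 1 + 2 + 6 = 9 (odd)

triangle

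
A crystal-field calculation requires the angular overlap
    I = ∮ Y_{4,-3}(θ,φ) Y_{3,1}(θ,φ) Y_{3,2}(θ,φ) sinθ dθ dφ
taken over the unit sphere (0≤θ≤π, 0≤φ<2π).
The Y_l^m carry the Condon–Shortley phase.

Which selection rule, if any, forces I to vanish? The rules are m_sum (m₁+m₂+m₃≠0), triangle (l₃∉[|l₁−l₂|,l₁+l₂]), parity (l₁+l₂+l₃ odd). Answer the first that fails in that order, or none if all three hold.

none

azimuthal sum: -3 + 1 + 2 = 0  ✓
1 ≤ 3 ≤ 7 (triangle on l)  ✓
L = 4 + 3 + 3 = 10 (even)  ✓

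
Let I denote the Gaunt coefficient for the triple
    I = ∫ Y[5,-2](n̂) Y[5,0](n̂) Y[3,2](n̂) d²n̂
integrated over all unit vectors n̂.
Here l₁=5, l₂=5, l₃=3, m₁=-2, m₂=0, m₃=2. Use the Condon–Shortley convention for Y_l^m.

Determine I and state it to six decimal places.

Σlᵢ=13 odd — θ-integrand is odd under cosθ→−cosθ; I=0

0.000000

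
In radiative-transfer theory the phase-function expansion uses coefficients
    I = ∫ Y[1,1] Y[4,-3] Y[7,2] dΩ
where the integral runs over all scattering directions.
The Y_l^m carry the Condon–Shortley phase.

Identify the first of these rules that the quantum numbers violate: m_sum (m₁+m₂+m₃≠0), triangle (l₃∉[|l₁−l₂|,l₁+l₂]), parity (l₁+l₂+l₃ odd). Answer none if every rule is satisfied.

azimuthal sum: 1 − 3 + 2 = 0  ✓
3 ≤ 7 ≤ 5 (triangle on l)  ✗
L = 1 + 4 + 7 = 12 (even)

triangle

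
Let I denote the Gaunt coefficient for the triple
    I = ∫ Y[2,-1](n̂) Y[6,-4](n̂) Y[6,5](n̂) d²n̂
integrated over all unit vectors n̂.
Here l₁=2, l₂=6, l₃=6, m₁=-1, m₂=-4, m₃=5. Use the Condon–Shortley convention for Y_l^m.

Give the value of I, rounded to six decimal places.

-0.197649

Rules hold: Σm=0, L=14 even, 4≤6≤8.
N = 5·13·13 = 845
Δ = 2!·2!·10!/15! = 1/90090
Racah Σ t=0..2: t=0:+1/69120 t=1:−1/14400 t=2:+1/69120 = -7/172800
⇒ 3j(2 6 6; 0 0 0)² = 14/715, sgn -1
Racah Σ t=1..2: t=1:−1/725760 t=2:+1/7257600 = -1/806400
⇒ 3j(2 6 6; -1 -4 5)² = 27/910, sgn +1
4πI² = N·(3j₀)²·(3jₘ)² = 27/55
I = -1·√(0.490909/4π) = -0.19764945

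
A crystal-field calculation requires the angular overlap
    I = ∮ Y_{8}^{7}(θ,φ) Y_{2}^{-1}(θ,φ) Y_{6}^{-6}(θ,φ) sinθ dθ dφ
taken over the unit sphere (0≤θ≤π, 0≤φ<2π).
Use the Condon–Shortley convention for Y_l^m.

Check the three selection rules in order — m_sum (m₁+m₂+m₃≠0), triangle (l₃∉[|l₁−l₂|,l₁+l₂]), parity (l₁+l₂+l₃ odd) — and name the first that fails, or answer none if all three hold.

none

m₁+m₂+m₃ = 7 − 1 − 6 = 0  ✓
triangle: |8−2|=6 ≤ l₃=6 ≤ 8+2=10  ✓
parity: l₁+l₂+l₃ = 16 is even  ✓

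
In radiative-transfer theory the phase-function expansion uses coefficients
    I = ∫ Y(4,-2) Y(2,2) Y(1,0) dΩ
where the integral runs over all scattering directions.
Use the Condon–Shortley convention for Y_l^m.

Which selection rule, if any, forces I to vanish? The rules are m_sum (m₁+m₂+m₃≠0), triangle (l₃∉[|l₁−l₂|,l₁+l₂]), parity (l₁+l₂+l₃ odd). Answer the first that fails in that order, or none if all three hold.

triangle

m₁+m₂+m₃ = -2 + 2 + 0 = 0  ✓
triangle: |4−2|=2 ≤ l₃=1 ≤ 4+2=6  ✗
parity: l₁+l₂+l₃ = 7 is odd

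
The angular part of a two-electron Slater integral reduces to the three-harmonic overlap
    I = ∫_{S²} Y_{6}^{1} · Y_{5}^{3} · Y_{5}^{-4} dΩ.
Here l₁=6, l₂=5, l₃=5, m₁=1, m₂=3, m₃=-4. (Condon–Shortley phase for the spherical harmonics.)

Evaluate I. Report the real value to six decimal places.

-0.154663

m-sum 0 ✓  L=16 even ✓  1≤5≤11 ✓
Π(2lᵢ+1) = 13×11×11 = 1573
triangle coeff Δ(6,5,5) = 1/28588560
Σ_t [1,5]: t=1:−1/345600 t=2:+1/13824 t=3:−1/5184 t=4:+1/13824 t=5:−1/345600 = -7/129600
(3j)²=80/7293 [(6 5 5; 0 0 0)], sign=+1
Σ_t [4,5]: t=4:+1/138240 t=5:−1/518400 = 11/2073600
(3j)²=77/4420 [(6 5 5; 1 3 -4)], sign=-1
⇒ 4πI² = 3388/11271
I = (-1)√(3388/11271/(4π)) = -0.15466268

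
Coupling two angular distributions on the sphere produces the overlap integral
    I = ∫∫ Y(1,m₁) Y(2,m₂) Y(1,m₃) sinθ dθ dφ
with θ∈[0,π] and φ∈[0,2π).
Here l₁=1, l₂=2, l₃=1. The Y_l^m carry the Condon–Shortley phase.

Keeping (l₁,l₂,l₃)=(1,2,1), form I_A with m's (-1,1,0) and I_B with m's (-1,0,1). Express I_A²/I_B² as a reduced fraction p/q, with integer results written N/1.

Shared (l₁,l₂,l₃)=(1,2,1): N and (l;000)² cancel in I_A²/I_B².
A: Δ = 2!·0!·2!/5! = 1/30; Racah Σ t=2..2: t=2:+1/2 = 1/2; ⇒ 3j(1 2 1; -1 1 0)² = 1/10, sgn -1
B: Δ = 2!·0!·2!/5! = 1/30; Racah Σ t=2..2: t=2:+1/4 = 1/4; ⇒ 3j(1 2 1; -1 0 1)² = 1/30, sgn +1
I_A²/I_B² = (1/10)/(1/30) = 3/1

3/1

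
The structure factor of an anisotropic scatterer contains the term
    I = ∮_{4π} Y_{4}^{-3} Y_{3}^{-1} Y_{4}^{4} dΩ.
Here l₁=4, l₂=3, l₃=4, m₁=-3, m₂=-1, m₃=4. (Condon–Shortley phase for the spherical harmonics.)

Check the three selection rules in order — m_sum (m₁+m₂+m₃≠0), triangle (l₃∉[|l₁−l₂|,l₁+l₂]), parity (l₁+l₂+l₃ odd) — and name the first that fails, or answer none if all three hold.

azimuthal sum: -3 − 1 + 4 = 0  ✓
1 ≤ 4 ≤ 7 (triangle on l)  ✓
L = 4 + 3 + 4 = 11 (odd)  ✗

parity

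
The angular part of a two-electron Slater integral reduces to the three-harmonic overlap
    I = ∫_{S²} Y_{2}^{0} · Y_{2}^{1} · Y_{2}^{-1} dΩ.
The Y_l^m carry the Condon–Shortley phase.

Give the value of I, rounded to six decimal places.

Rules hold: Σm=0, L=6 even, 0≤2≤4.
N = 5·5·5 = 125
Δ = 2!·2!·2!/7! = 1/630
Racah Σ t=0..2: t=0:+1/8 t=1:−1/1 t=2:+1/8 = -3/4
⇒ 3j(2 2 2; 0 0 0)² = 2/35, sgn -1
Racah Σ t=1..2: t=1:−1/2 t=2:+1/4 = -1/4
⇒ 3j(2 2 2; 0 1 -1)² = 1/70, sgn +1
4πI² = N·(3j₀)²·(3jₘ)² = 5/49
I = -1·√(0.102041/4π) = -0.09011188

-0.090112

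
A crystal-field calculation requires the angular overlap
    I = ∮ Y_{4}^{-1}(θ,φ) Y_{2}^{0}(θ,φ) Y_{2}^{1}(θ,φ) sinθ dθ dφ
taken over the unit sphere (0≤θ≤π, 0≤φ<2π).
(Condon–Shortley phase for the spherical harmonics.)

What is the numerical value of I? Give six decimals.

Rules hold: Σm=0, L=8 even, 2≤2≤6.
N = 9·5·5 = 225
Δ = 4!·4!·0!/9! = 1/630
Racah Σ t=2..2: t=2:+1/16 = 1/16
⇒ 3j(4 2 2; 0 0 0)² = 2/35, sgn +1
Racah Σ t=2..2: t=2:+1/24 = 1/24
⇒ 3j(4 2 2; -1 0 1)² = 1/21, sgn -1
4πI² = N·(3j₀)²·(3jₘ)² = 30/49
I = -1·√(0.612245/4π) = -0.22072812

-0.220728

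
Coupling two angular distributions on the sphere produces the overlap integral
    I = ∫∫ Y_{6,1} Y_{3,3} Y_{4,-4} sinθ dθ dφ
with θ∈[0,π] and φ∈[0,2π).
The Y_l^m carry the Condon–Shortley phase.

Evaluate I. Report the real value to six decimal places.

0.000000

l₁+l₂+l₃=13 is odd: 3j(l;000)=0 ⇒ I=0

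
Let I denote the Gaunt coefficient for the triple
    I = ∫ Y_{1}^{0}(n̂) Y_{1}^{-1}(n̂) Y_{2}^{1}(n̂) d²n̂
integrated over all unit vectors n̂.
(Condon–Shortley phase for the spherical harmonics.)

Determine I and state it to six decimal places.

-0.218510

Checks pass: Σm=0; 4 even; l₃=2∈[0,2].
(2·1+1)(2·1+1)(2·2+1) = 45
Δ: 0! 2! 2! / 5! → 1/30
sum: t=0:+1/1 = 1/1
3j²(1 1 2; 0 0 0) = Δ·Π!·Σ² = 2/15  (sign +1)
sum: t=0:+1/2 = 1/2
3j²(1 1 2; 0 -1 1) = Δ·Π!·Σ² = 1/10  (sign -1)
combine: 4πI² = 45·2/15·1/10 = 3/5
take √, sign -1: I = -0.21850969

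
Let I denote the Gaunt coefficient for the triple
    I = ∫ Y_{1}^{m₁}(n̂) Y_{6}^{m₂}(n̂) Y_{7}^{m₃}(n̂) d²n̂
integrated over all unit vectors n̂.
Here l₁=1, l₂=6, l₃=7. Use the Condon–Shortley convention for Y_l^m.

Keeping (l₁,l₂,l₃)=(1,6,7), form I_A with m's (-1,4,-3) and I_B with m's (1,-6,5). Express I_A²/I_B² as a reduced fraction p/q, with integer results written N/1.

6/1

l's match ⇒ only the (l;m) 3-j factors differ between A and B.
A: triangle coeff Δ(1,6,7) = 1/1365; Σ_t [0,0]: t=0:+1/14515200 = 1/14515200; (3j)²=2/455 [(1 6 7; -1 4 -3)], sign=+1
B: triangle coeff Δ(1,6,7) = 1/1365; Σ_t [0,0]: t=0:+1/958003200 = 1/958003200; (3j)²=1/1365 [(1 6 7; 1 -6 5)], sign=+1
I_A²/I_B² = (2/455)/(1/1365) = 6/1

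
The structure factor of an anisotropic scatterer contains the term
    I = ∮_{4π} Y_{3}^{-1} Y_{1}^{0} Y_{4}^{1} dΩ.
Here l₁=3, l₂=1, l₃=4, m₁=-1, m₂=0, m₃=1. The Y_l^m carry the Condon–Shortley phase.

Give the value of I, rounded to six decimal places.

-0.238414

Rules hold: Σm=0, L=8 even, 2≤4≤4.
N = 7·3·9 = 189
Δ = 0!·6!·2!/9! = 1/252
Racah Σ t=0..0: t=0:+1/36 = 1/36
⇒ 3j(3 1 4; 0 0 0)² = 4/63, sgn +1
Racah Σ t=0..0: t=0:+1/48 = 1/48
⇒ 3j(3 1 4; -1 0 1)² = 5/84, sgn -1
4πI² = N·(3j₀)²·(3jₘ)² = 5/7
I = -1·√(0.714286/4π) = -0.23841361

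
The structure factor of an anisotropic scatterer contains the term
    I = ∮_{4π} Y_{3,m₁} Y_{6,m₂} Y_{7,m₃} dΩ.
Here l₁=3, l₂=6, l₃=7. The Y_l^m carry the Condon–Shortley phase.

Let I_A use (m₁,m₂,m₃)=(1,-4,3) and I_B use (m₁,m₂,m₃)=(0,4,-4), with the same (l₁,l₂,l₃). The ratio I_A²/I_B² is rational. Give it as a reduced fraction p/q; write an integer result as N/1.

Shared (l₁,l₂,l₃)=(3,6,7): N and (l;000)² cancel in I_A²/I_B².
A: Δ = 2!·4!·10!/17! = 1/2042040; Racah Σ t=0..2: t=0:+1/645120 t=1:−1/2177280 t=2:+1/174182400 = 191/174182400; ⇒ 3j(3 6 7; 1 -4 3)² = 36481/2042040, sgn +1
B: Δ = 2!·4!·10!/17! = 1/2042040; Racah Σ t=0..2: t=0:+1/43545600 t=1:−1/1451520 t=2:+1/967680 = 1/2721600; ⇒ 3j(3 6 7; 0 4 -4)² = 32/7735, sgn -1
I_A²/I_B² = (36481/2042040)/(32/7735) = 36481/8448

36481/8448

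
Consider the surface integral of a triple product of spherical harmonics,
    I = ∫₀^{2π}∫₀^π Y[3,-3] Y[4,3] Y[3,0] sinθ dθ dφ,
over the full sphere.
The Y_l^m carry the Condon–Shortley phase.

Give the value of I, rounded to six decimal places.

0.203551

Rules hold: Σm=0, L=10 even, 1≤3≤7.
N = 7·9·7 = 441
Δ = 4!·2!·4!/11! = 1/34650
Racah Σ t=1..3: t=1:−1/72 t=2:+1/16 t=3:−1/72 = 5/144
⇒ 3j(3 4 3; 0 0 0)² = 2/77, sgn -1
Racah Σ t=4..4: t=4:+1/288 = 1/288
⇒ 3j(3 4 3; -3 3 0)² = 1/22, sgn -1
4πI² = N·(3j₀)²·(3jₘ)² = 63/121
I = +1·√(0.520661/4π) = 0.20355073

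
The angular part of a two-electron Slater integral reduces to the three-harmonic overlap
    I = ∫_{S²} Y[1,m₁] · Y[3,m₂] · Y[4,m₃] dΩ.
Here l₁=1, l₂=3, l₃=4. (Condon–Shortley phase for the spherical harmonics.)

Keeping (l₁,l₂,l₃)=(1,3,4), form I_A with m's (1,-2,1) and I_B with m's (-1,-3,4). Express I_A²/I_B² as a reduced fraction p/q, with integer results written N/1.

3/28

Same 1,3,4: normalisation and zero-m 3j drop out of the ratio.
A: Δ: 0! 2! 6! / 9! → 1/252; sum: t=0:+1/240 = 1/240; 3j²(1 3 4; 1 -2 1) = Δ·Π!·Σ² = 1/84  (sign -1)
B: Δ: 0! 2! 6! / 9! → 1/252; sum: t=0:+1/1440 = 1/1440; 3j²(1 3 4; -1 -3 4) = Δ·Π!·Σ² = 1/9  (sign +1)
I_A²/I_B² = (1/84)/(1/9) = 3/28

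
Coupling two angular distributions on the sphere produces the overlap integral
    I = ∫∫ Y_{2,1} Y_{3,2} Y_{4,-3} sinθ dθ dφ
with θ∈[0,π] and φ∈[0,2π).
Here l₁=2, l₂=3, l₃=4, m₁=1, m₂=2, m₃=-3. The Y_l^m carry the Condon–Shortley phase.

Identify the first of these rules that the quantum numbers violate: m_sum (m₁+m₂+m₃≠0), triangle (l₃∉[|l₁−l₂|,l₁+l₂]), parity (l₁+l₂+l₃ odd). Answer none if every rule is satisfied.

parity

azimuthal sum: 1 + 2 − 3 = 0  ✓
1 ≤ 4 ≤ 5 (triangle on l)  ✓
L = 2 + 3 + 4 = 9 (odd)  ✗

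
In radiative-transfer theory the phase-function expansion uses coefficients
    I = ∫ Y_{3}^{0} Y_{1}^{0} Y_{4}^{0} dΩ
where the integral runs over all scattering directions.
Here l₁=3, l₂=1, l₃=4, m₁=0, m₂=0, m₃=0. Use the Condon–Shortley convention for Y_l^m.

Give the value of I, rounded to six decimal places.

m-sum 0 ✓  L=8 even ✓  2≤4≤4 ✓
Π(2lᵢ+1) = 7×3×9 = 189
triangle coeff Δ(3,1,4) = 1/252
Σ_t [0,0]: t=0:+1/36 = 1/36
(3j)²=4/63 [(3 1 4; 0 0 0)], sign=+1
(m-triple is (0,0,0) — same symbol as above.)
⇒ 4πI² = 16/21
I = (+1)√(16/21/(4π)) = 0.24623252

0.246233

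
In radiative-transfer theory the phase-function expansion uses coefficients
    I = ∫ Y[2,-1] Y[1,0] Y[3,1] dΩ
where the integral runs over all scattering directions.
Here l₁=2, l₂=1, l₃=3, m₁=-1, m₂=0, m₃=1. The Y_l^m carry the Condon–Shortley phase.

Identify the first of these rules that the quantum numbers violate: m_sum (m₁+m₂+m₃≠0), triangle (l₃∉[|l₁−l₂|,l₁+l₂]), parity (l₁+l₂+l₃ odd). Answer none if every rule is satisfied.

none

azimuthal sum: -1 + 0 + 1 = 0  ✓
1 ≤ 3 ≤ 3 (triangle on l)  ✓
L = 2 + 1 + 3 = 6 (even)  ✓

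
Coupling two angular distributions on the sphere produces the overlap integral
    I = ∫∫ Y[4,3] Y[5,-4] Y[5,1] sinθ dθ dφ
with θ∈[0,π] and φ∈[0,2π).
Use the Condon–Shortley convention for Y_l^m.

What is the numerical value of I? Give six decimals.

-0.168084

Rules hold: Σm=0, L=14 even, 1≤5≤9.
N = 9·11·11 = 1089
Δ = 4!·4!·6!/15! = 1/3153150
Racah Σ t=0..4: t=0:+1/69120 t=1:−1/1728 t=2:+1/576 t=3:−1/1728 t=4:+1/69120 = 7/11520
⇒ 3j(4 5 5; 0 0 0)² = 2/143, sgn -1
Racah Σ t=0..1: t=0:+1/17280 t=1:−1/103680 = 1/20736
⇒ 3j(4 5 5; 3 -4 1)² = 10/429, sgn +1
4πI² = N·(3j₀)²·(3jₘ)² = 60/169
I = -1·√(0.35503/4π) = -0.16808437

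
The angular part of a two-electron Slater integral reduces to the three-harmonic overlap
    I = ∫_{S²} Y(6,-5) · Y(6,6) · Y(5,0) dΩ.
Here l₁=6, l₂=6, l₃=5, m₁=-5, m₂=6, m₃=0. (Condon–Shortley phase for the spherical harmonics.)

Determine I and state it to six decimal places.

Σmᵢ = 1 ≠ 0, so the φ-integral vanishes; I = 0

0.000000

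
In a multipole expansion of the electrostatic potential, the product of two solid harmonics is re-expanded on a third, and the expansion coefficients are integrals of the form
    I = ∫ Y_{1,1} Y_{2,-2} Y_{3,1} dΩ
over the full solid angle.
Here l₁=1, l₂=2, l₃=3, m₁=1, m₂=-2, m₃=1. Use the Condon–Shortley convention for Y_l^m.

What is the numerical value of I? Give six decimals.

Checks pass: Σm=0; 6 even; l₃=3∈[1,3].
(2·1+1)(2·2+1)(2·3+1) = 105
Δ: 0! 2! 4! / 7! → 1/105
sum: t=0:+1/4 = 1/4
3j²(1 2 3; 0 0 0) = Δ·Π!·Σ² = 3/35  (sign -1)
sum: t=0:+1/48 = 1/48
3j²(1 2 3; 1 -2 1) = Δ·Π!·Σ² = 1/105  (sign +1)
combine: 4πI² = 105·3/35·1/105 = 3/35
take √, sign -1: I = -0.08258890

-0.082589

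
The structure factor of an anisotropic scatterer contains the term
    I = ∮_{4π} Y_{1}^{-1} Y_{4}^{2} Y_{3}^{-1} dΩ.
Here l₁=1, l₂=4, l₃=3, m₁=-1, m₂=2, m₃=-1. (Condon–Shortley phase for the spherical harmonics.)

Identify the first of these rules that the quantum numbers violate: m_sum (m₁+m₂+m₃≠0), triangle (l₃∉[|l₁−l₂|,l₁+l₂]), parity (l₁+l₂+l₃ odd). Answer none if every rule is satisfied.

none

azimuthal sum: -1 + 2 − 1 = 0  ✓
3 ≤ 3 ≤ 5 (triangle on l)  ✓
L = 1 + 4 + 3 = 8 (even)  ✓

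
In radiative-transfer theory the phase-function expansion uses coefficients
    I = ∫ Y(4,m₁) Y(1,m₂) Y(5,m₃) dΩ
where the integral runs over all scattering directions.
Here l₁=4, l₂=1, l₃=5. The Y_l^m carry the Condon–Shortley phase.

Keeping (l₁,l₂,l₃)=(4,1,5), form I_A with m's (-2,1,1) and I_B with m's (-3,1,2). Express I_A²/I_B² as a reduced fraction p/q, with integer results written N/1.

2/1

Shared (l₁,l₂,l₃)=(4,1,5): N and (l;000)² cancel in I_A²/I_B².
A: Δ = 0!·8!·2!/11! = 1/495; Racah Σ t=0..0: t=0:+1/2880 = 1/2880; ⇒ 3j(4 1 5; -2 1 1)² = 2/165, sgn +1
B: Δ = 0!·8!·2!/11! = 1/495; Racah Σ t=0..0: t=0:+1/10080 = 1/10080; ⇒ 3j(4 1 5; -3 1 2)² = 1/165, sgn -1
I_A²/I_B² = (2/165)/(1/165) = 2/1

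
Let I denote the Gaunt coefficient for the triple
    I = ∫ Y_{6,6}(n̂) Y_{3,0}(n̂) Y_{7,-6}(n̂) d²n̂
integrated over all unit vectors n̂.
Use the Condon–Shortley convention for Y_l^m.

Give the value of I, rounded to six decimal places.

m-sum 0 ✓  L=16 even ✓  3≤7≤9 ✓
Π(2lᵢ+1) = 13×7×15 = 1365
triangle coeff Δ(6,3,7) = 1/2042040
Σ_t [0,2]: t=0:+1/207360 t=1:−1/57600 t=2:+1/207360 = -1/129600
(3j)²=168/12155 [(6 3 7; 0 0 0)], sign=+1
Σ_t [0,0]: t=0:+1/43545600 = 1/43545600
(3j)²=33/1190 [(6 3 7; 6 0 -6)], sign=-1
⇒ 4πI² = 756/1445
I = (-1)√(756/1445/(4π)) = -0.20404316

-0.204043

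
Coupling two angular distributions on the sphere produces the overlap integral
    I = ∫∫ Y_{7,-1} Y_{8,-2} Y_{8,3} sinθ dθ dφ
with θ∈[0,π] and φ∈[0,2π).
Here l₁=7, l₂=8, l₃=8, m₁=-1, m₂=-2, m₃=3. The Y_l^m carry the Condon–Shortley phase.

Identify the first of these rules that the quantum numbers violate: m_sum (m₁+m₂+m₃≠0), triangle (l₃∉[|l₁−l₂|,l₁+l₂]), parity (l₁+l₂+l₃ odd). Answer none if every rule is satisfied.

Σmᵢ = 0  ✓
l₃∈[|l₁−l₂|,l₁+l₂]=[1,15], have l₃=8  ✓
Σlᵢ = 23 ⇒ odd  ✗

parity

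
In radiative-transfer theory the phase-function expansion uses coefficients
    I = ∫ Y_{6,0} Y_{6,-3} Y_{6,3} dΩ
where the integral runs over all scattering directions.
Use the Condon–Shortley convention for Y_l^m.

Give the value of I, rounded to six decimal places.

0.123095

Checks pass: Σm=0; 18 even; l₃=6∈[0,12].
(2·6+1)(2·6+1)(2·6+1) = 2197
Δ: 6! 6! 6! / 19! → 1/325909584
sum: t=0:+1/373248000 t=1:−1/1728000 t=2:+1/110592 t=3:−1/46656 t=4:+1/110592 t=5:−1/1728000 t=6:+1/373248000 = -7/1555200
3j²(6 6 6; 0 0 0) = Δ·Π!·Σ² = 400/46189  (sign -1)
sum: t=0:+1/18662400 t=1:−1/691200 t=2:+1/276480 t=3:−1/933120 = 43/37324800
3j²(6 6 6; 0 -3 3) = Δ·Π!·Σ² = 1849/184756  (sign -1)
combine: 4πI² = 2197·400/46189·1849/184756 = 2403700/12623809
take √, sign +1: I = 0.12309488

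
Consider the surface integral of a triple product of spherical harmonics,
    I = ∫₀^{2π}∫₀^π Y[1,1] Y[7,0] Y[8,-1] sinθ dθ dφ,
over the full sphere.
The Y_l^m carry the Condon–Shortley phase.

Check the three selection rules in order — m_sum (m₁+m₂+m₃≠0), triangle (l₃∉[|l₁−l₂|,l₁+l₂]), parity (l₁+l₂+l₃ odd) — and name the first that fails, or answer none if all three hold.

Σmᵢ = 0  ✓
l₃∈[|l₁−l₂|,l₁+l₂]=[6,8], have l₃=8  ✓
Σlᵢ = 16 ⇒ even  ✓

none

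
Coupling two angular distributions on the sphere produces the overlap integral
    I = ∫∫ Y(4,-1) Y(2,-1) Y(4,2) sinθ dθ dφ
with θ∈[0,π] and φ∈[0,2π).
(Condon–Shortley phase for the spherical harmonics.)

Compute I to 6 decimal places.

0.127700

Checks pass: Σm=0; 10 even; l₃=4∈[2,6].
(2·4+1)(2·2+1)(2·4+1) = 405
Δ: 2! 6! 2! / 11! → 1/13860
sum: t=0:+1/192 t=1:−1/36 t=2:+1/192 = -5/288
3j²(4 2 4; 0 0 0) = Δ·Π!·Σ² = 20/693  (sign -1)
sum: t=0:+1/240 t=1:−1/96 = -1/160
3j²(4 2 4; -1 -1 2) = Δ·Π!·Σ² = 27/1540  (sign -1)
combine: 4πI² = 405·20/693·27/1540 = 1215/5929
take √, sign +1: I = 0.12770047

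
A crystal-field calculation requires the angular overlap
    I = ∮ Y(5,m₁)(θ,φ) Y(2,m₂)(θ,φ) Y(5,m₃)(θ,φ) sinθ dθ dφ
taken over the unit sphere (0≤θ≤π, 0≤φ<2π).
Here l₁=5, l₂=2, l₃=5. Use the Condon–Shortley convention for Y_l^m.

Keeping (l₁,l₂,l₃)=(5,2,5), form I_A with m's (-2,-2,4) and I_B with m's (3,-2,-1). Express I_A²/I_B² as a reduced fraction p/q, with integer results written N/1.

9/14

Same 5,2,5: normalisation and zero-m 3j drop out of the ratio.
A: Δ: 2! 8! 2! / 13! → 1/38610; sum: t=0:+1/20160 = 1/20160; 3j²(5 2 5; -2 -2 4) = Δ·Π!·Σ² = 12/715  (sign -1)
B: Δ: 2! 8! 2! / 13! → 1/38610; sum: t=0:+1/5760 = 1/5760; 3j²(5 2 5; 3 -2 -1) = Δ·Π!·Σ² = 56/2145  (sign +1)
I_A²/I_B² = (12/715)/(56/2145) = 9/14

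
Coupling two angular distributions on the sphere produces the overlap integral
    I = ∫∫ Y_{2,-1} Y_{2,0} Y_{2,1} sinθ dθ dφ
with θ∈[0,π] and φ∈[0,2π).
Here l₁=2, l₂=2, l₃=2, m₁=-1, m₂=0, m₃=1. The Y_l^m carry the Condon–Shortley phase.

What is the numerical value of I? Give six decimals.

Rules hold: Σm=0, L=6 even, 0≤2≤4.
N = 5·5·5 = 125
Δ = 2!·2!·2!/7! = 1/630
Racah Σ t=0..2: t=0:+1/8 t=1:−1/1 t=2:+1/8 = -3/4
⇒ 3j(2 2 2; 0 0 0)² = 2/35, sgn -1
Racah Σ t=1..2: t=1:−1/2 t=2:+1/4 = -1/4
⇒ 3j(2 2 2; -1 0 1)² = 1/70, sgn +1
4πI² = N·(3j₀)²·(3jₘ)² = 5/49
I = -1·√(0.102041/4π) = -0.09011188

-0.090112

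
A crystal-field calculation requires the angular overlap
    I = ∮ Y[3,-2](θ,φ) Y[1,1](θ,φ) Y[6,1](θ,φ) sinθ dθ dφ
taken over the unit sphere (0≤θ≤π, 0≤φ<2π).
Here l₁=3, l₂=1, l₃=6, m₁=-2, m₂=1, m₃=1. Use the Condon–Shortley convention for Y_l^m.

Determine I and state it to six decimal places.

triangle: need 2≤l₃≤4, have 6; I=0

0.000000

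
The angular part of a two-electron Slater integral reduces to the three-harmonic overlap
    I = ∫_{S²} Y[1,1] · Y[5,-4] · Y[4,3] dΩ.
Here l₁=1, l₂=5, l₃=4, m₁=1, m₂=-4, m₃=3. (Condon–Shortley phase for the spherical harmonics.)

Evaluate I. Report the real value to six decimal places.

0.294638

m-sum 0 ✓  L=10 even ✓  4≤4≤6 ✓
Π(2lᵢ+1) = 3×11×9 = 297
triangle coeff Δ(1,5,4) = 1/495
Σ_t [1,1]: t=1:−1/576 = -1/576
(3j)²=5/99 [(1 5 4; 0 0 0)], sign=-1
Σ_t [0,0]: t=0:+1/10080 = 1/10080
(3j)²=4/55 [(1 5 4; 1 -4 3)], sign=-1
⇒ 4πI² = 12/11
I = (+1)√(12/11/(4π)) = 0.29463840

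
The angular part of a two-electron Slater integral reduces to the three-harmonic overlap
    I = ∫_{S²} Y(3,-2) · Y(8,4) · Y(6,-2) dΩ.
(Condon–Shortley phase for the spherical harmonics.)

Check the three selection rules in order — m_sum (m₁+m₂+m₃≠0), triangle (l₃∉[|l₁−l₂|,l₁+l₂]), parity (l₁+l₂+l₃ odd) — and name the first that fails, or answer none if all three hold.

Σmᵢ = 0  ✓
l₃∈[|l₁−l₂|,l₁+l₂]=[5,11], have l₃=6  ✓
Σlᵢ = 17 ⇒ odd  ✗

parity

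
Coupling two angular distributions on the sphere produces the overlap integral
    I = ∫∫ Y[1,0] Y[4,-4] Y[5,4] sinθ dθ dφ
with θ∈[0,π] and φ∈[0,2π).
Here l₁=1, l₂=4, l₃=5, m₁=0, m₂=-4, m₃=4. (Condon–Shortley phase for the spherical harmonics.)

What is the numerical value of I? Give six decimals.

0.147319

Rules hold: Σm=0, L=10 even, 3≤5≤5.
N = 3·9·11 = 297
Δ = 0!·2!·8!/11! = 1/495
Racah Σ t=0..0: t=0:+1/576 = 1/576
⇒ 3j(1 4 5; 0 0 0)² = 5/99, sgn -1
Racah Σ t=0..0: t=0:+1/40320 = 1/40320
⇒ 3j(1 4 5; 0 -4 4)² = 1/55, sgn -1
4πI² = N·(3j₀)²·(3jₘ)² = 3/11
I = +1·√(0.272727/4π) = 0.14731920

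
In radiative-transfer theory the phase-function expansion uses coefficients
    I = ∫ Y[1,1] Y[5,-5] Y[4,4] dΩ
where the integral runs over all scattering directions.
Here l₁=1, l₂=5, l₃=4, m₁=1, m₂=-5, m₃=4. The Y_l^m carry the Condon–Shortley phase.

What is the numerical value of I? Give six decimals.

m-sum 0 ✓  L=10 even ✓  4≤4≤6 ✓
Π(2lᵢ+1) = 3×11×9 = 297
triangle coeff Δ(1,5,4) = 1/495
Σ_t [1,1]: t=1:−1/576 = -1/576
(3j)²=5/99 [(1 5 4; 0 0 0)], sign=-1
Σ_t [0,0]: t=0:+1/80640 = 1/80640
(3j)²=1/11 [(1 5 4; 1 -5 4)], sign=+1
⇒ 4πI² = 15/11
I = (-1)√(15/11/(4π)) = -0.32941575

-0.329416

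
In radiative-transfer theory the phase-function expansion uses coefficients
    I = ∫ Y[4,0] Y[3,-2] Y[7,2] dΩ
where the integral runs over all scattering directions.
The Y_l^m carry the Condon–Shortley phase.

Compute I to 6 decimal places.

Rules hold: Σm=0, L=14 even, 1≤7≤7.
N = 9·7·15 = 945
Δ = 0!·8!·6!/15! = 1/45045
Racah Σ t=0..0: t=0:+1/20736 = 1/20736
⇒ 3j(4 3 7; 0 0 0)² = 35/1287, sgn -1
Racah Σ t=0..0: t=0:+1/69120 = 1/69120
⇒ 3j(4 3 7; 0 -2 2)² = 2/143, sgn -1
4πI² = N·(3j₀)²·(3jₘ)² = 7350/20449
I = +1·√(0.359431/4π) = 0.16912301

0.169123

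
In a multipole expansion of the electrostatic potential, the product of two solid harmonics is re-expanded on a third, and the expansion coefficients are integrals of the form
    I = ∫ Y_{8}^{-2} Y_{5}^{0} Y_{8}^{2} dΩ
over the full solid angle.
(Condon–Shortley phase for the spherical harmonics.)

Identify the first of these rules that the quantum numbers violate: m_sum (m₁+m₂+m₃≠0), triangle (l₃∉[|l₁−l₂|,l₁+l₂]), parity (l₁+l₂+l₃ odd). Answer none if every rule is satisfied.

parity

m₁+m₂+m₃ = -2 + 0 + 2 = 0  ✓
triangle: |8−5|=3 ≤ l₃=8 ≤ 8+5=13  ✓
parity: l₁+l₂+l₃ = 21 is odd  ✗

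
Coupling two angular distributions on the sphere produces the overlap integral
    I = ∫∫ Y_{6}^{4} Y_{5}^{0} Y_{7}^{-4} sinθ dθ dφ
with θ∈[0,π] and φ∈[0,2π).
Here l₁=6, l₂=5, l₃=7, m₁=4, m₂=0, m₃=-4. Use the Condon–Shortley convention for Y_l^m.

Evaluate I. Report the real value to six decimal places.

-0.129992

Rules hold: Σm=0, L=18 even, 1≤7≤11.
N = 13·11·15 = 2145
Δ = 4!·8!·6!/19! = 1/174594420
Racah Σ t=0..4: t=0:+1/4147200 t=1:−1/207360 t=2:+1/82944 t=3:−1/207360 t=4:+1/4147200 = 1/345600
⇒ 3j(6 5 7; 0 0 0)² = 420/46189, sgn -1
Racah Σ t=0..2: t=0:+1/4147200 t=1:−1/1451520 t=2:+1/5806080 = -1/3628800
⇒ 3j(6 5 7; 4 0 -4)² = 320/29393, sgn +1
4πI² = N·(3j₀)²·(3jₘ)² = 288000/1356277
I = -1·√(0.212346/4π) = -0.12999215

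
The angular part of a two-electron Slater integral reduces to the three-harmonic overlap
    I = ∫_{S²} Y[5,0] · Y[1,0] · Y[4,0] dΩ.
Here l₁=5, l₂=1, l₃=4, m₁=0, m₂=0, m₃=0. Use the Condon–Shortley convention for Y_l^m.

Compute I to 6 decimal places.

0.245532

m-sum 0 ✓  L=10 even ✓  4≤4≤6 ✓
Π(2lᵢ+1) = 11×3×9 = 297
triangle coeff Δ(5,1,4) = 1/495
Σ_t [1,1]: t=1:−1/576 = -1/576
(3j)²=5/99 [(5 1 4; 0 0 0)], sign=-1
(m-triple is (0,0,0) — same symbol as above.)
⇒ 4πI² = 25/33
I = (+1)√(25/33/(4π)) = 0.24553200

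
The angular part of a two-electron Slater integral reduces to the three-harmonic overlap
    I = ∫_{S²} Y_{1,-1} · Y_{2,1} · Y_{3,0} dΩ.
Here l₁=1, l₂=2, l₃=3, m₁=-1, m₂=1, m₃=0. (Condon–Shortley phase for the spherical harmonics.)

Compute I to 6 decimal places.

0.143048

m-sum 0 ✓  L=6 even ✓  1≤3≤3 ✓
Π(2lᵢ+1) = 3×5×7 = 105
triangle coeff Δ(1,2,3) = 1/105
Σ_t [0,0]: t=0:+1/4 = 1/4
(3j)²=3/35 [(1 2 3; 0 0 0)], sign=-1
Σ_t [0,0]: t=0:+1/12 = 1/12
(3j)²=1/35 [(1 2 3; -1 1 0)], sign=-1
⇒ 4πI² = 9/35
I = (+1)√(9/35/(4π)) = 0.14304817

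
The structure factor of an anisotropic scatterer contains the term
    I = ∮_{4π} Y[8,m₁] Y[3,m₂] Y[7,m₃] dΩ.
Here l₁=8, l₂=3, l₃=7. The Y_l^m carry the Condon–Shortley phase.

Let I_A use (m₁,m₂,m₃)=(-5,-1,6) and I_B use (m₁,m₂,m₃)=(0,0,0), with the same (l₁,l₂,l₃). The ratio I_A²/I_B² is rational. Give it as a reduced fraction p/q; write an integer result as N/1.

5408/3969

Same 8,3,7: normalisation and zero-m 3j drop out of the ratio.
A: Δ: 4! 12! 2! / 19! → 1/5290740; sum: t=1:−1/2874009600 t=2:+1/319334400 = 1/359251200; 3j²(8 3 7; -5 -1 6) = Δ·Π!·Σ² = 1664/101745  (sign -1)
B: Δ: 4! 12! 2! / 19! → 1/5290740; sum: t=1:−1/7257600 t=2:+1/2073600 t=3:−1/7257600 = 1/4838400; 3j²(8 3 7; 0 0 0) = Δ·Π!·Σ² = 252/20995  (sign -1)
I_A²/I_B² = (1664/101745)/(252/20995) = 5408/3969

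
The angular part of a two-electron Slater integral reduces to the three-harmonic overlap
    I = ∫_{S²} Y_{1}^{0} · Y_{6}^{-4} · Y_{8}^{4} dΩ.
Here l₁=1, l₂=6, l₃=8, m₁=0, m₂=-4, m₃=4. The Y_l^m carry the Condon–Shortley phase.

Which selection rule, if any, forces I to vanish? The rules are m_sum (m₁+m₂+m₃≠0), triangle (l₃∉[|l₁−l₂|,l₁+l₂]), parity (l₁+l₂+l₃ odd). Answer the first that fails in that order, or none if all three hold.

triangle

m₁+m₂+m₃ = 0 − 4 + 4 = 0  ✓
triangle: |1−6|=5 ≤ l₃=8 ≤ 1+6=7  ✗
parity: l₁+l₂+l₃ = 15 is odd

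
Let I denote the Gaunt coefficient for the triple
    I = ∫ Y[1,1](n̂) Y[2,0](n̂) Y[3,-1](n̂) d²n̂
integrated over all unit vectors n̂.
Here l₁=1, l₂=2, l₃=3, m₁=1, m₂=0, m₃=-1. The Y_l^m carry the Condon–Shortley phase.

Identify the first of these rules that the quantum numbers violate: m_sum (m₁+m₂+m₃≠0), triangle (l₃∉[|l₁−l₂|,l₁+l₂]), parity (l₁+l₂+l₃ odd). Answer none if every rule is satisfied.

none

m₁+m₂+m₃ = 1 + 0 − 1 = 0  ✓
triangle: |1−2|=1 ≤ l₃=3 ≤ 1+2=3  ✓
parity: l₁+l₂+l₃ = 6 is even  ✓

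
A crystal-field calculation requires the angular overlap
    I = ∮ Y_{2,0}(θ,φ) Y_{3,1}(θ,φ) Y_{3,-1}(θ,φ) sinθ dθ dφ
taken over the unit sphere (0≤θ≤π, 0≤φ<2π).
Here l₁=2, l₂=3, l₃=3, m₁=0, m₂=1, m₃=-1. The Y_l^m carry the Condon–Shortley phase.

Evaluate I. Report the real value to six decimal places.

Checks pass: Σm=0; 8 even; l₃=3∈[1,5].
(2·2+1)(2·3+1)(2·3+1) = 245
Δ: 2! 2! 4! / 9! → 1/3780
sum: t=0:+1/24 t=1:−1/4 t=2:+1/24 = -1/6
3j²(2 3 3; 0 0 0) = Δ·Π!·Σ² = 4/105  (sign +1)
sum: t=0:+1/96 t=1:−1/6 t=2:+1/16 = -3/32
3j²(2 3 3; 0 1 -1) = Δ·Π!·Σ² = 3/140  (sign -1)
combine: 4πI² = 245·4/105·3/140 = 1/5
take √, sign -1: I = -0.12615663

-0.126157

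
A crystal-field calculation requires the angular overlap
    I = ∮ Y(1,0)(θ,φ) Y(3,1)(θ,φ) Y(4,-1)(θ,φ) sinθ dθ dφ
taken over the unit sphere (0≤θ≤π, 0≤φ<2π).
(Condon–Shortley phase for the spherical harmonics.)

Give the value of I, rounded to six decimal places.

-0.238414

m-sum 0 ✓  L=8 even ✓  2≤4≤4 ✓
Π(2lᵢ+1) = 3×7×9 = 189
triangle coeff Δ(1,3,4) = 1/252
Σ_t [0,0]: t=0:+1/36 = 1/36
(3j)²=4/63 [(1 3 4; 0 0 0)], sign=+1
Σ_t [0,0]: t=0:+1/48 = 1/48
(3j)²=5/84 [(1 3 4; 0 1 -1)], sign=-1
⇒ 4πI² = 5/7
I = (-1)√(5/7/(4π)) = -0.23841361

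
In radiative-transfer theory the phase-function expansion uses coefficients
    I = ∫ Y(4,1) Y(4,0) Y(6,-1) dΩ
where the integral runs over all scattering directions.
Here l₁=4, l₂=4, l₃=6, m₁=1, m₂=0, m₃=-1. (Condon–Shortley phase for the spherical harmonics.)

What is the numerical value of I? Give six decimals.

-0.103072

Checks pass: Σm=0; 14 even; l₃=6∈[0,8].
(2·4+1)(2·4+1)(2·6+1) = 1053
Δ: 2! 6! 6! / 15! → 1/1261260
sum: t=0:+1/4608 t=1:−1/1296 t=2:+1/4608 = -7/20736
3j²(4 4 6; 0 0 0) = Δ·Π!·Σ² = 20/1287  (sign -1)
sum: t=0:+1/3456 t=1:−1/1728 t=2:+1/11520 = -7/34560
3j²(4 4 6; 1 0 -1) = Δ·Π!·Σ² = 7/858  (sign +1)
combine: 4πI² = 1053·20/1287·7/858 = 210/1573
take √, sign -1: I = -0.10307192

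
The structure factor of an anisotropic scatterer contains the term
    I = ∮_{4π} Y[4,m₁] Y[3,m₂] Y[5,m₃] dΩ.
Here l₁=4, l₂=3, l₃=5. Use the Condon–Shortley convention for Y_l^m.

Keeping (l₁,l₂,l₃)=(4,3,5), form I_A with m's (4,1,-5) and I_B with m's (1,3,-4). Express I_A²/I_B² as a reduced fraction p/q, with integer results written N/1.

28/27

Shared (l₁,l₂,l₃)=(4,3,5): N and (l;000)² cancel in I_A²/I_B².
A: Δ = 2!·6!·4!/13! = 1/180180; Racah Σ t=0..0: t=0:+1/34560 = 1/34560; ⇒ 3j(4 3 5; 4 1 -5)² = 14/429, sgn +1
B: Δ = 2!·6!·4!/13! = 1/180180; Racah Σ t=2..2: t=2:+1/5760 = 1/5760; ⇒ 3j(4 3 5; 1 3 -4)² = 9/286, sgn -1
I_A²/I_B² = (14/429)/(9/286) = 28/27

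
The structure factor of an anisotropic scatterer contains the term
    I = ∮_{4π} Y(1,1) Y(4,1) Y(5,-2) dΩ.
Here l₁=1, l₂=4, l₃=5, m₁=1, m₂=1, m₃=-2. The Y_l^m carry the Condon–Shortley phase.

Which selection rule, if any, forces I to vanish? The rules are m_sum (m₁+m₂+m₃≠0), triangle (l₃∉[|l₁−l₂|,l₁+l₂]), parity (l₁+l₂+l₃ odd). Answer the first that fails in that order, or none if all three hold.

Σmᵢ = 0  ✓
l₃∈[|l₁−l₂|,l₁+l₂]=[3,5], have l₃=5  ✓
Σlᵢ = 10 ⇒ even  ✓

none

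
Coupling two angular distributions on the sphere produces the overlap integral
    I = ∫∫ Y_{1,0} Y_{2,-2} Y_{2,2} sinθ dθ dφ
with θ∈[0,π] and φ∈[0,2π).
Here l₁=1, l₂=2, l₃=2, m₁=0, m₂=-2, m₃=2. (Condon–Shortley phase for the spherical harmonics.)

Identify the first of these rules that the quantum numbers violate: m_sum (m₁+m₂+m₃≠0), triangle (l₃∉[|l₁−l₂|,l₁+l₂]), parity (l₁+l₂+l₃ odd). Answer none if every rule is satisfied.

Σmᵢ = 0  ✓
l₃∈[|l₁−l₂|,l₁+l₂]=[1,3], have l₃=2  ✓
Σlᵢ = 5 ⇒ odd  ✗

parity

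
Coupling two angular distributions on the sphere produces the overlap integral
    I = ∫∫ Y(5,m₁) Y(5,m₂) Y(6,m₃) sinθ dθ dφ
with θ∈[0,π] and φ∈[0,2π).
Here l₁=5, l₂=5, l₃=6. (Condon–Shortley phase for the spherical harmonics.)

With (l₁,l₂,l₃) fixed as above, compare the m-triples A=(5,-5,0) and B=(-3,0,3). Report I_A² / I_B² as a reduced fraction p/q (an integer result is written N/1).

Same 5,5,6: normalisation and zero-m 3j drop out of the ratio.
A: Δ: 4! 6! 6! / 17! → 1/28588560; sum: t=0:+1/12441600 = 1/12441600; 3j²(5 5 6; 5 -5 0) = Δ·Π!·Σ² = 15/9724  (sign +1)
B: Δ: 4! 6! 6! / 17! → 1/28588560; sum: t=2:+1/103680 t=3:−1/34560 t=4:+1/138240 = -1/82944; 3j²(5 5 6; -3 0 3) = Δ·Π!·Σ² = 125/9724  (sign +1)
I_A²/I_B² = (15/9724)/(125/9724) = 3/25

3/25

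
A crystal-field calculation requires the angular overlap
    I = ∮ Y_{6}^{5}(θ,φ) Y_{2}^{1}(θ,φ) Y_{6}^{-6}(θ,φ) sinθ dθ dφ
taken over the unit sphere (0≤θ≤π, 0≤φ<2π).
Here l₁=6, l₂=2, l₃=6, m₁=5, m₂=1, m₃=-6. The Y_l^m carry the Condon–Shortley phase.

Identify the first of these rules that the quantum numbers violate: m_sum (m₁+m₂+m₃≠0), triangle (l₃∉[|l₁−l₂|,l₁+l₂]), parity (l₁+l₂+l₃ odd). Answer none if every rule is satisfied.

none

Σmᵢ = 0  ✓
l₃∈[|l₁−l₂|,l₁+l₂]=[4,8], have l₃=6  ✓
Σlᵢ = 14 ⇒ even  ✓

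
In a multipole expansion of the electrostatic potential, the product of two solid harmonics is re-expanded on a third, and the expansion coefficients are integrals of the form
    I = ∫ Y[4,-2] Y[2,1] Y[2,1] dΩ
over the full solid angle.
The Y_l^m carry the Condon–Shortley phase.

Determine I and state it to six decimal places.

Checks pass: Σm=0; 8 even; l₃=2∈[2,6].
(2·4+1)(2·2+1)(2·2+1) = 225
Δ: 4! 4! 0! / 9! → 1/630
sum: t=2:+1/16 = 1/16
3j²(4 2 2; 0 0 0) = Δ·Π!·Σ² = 2/35  (sign +1)
sum: t=3:−1/36 = -1/36
3j²(4 2 2; -2 1 1) = Δ·Π!·Σ² = 4/63  (sign +1)
combine: 4πI² = 225·2/35·4/63 = 40/49
take √, sign +1: I = 0.25487487

0.254875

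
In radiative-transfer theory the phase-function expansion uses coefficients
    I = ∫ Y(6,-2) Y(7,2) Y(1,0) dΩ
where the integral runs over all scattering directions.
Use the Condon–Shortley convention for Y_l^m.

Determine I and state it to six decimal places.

0.234717

m-sum 0 ✓  L=14 even ✓  1≤1≤13 ✓
Π(2lᵢ+1) = 13×15×3 = 585
triangle coeff Δ(6,7,1) = 1/1365
Σ_t [6,6]: t=6:+1/518400 = 1/518400
(3j)²=7/195 [(6 7 1; 0 0 0)], sign=-1
Σ_t [8,8]: t=8:+1/967680 = 1/967680
(3j)²=3/91 [(6 7 1; -2 2 0)], sign=-1
⇒ 4πI² = 9/13
I = (+1)√(9/13/(4π)) = 0.23471705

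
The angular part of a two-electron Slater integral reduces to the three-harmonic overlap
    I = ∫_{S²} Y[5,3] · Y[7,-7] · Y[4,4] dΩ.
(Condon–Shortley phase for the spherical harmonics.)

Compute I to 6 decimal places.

Checks pass: Σm=0; 16 even; l₃=4∈[2,12].
(2·5+1)(2·7+1)(2·4+1) = 1485
Δ: 8! 2! 6! / 17! → 1/6126120
sum: t=3:−1/69120 t=4:+1/20736 t=5:−1/69120 = 1/51840
3j²(5 7 4; 0 0 0) = Δ·Π!·Σ² = 280/21879  (sign +1)
sum: t=0:+1/58060800 = 1/58060800
3j²(5 7 4; 3 -7 4) = Δ·Π!·Σ² = 7/510  (sign +1)
combine: 4πI² = 1485·280/21879·7/510 = 980/3757
take √, sign +1: I = 0.14407463

0.144075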